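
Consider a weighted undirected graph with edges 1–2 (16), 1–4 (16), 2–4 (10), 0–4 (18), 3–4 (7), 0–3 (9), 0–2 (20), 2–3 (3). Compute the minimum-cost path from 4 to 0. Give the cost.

16

Comparing a few candidate routes:
4 - 3 - 2 - 0: 7 + 3 + 20 = 30
4 - 1 - 2 - 3 - 0: 16 + 16 + 3 + 9 = 44
4 - 3 - 0: 7 + 9 = 16
4 - 2 - 3 - 0: 10 + 3 + 9 = 22
4 - 0: 18
4 - 2 - 0: 10 + 20 = 30
Best route has total 16.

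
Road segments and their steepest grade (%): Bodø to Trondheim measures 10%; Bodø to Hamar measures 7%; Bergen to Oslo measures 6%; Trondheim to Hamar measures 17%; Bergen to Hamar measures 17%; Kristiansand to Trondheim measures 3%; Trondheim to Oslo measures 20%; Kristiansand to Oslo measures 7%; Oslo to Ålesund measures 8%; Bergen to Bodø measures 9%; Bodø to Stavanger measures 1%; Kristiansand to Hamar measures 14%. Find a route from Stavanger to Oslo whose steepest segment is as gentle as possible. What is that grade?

9

Some routes from Stavanger to Oslo:
Stavanger→Bodø→Bergen→Oslo: max(1, 9, 6) = 9
Stavanger→Bodø→Trondheim→Kristiansand→Oslo: max(1, 10, 3, 7) = 10
Stavanger→Bodø→Hamar→Kristiansand→Oslo: max(1, 7, 14, 7) = 14
Best route has worst link 9%.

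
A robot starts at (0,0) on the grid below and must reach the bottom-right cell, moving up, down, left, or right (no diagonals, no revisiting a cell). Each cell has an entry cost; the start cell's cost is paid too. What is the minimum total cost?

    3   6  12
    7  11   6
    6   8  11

Take (0,0) -> (1,0) -> (2,0) -> (2,1) -> (2,2) for a total of 3 + 7 + 6 + 8 + 11 = 35.

35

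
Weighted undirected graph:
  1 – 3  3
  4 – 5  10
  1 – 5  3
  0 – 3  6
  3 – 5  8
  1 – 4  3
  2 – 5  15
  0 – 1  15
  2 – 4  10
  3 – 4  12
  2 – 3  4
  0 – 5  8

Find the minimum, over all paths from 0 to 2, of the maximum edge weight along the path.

Comparing a few candidate routes:
0 → 5 → 1 → 3 → 2: max(8, 3, 3, 4) = 8
0 → 5 → 3 → 2: max(8, 8, 4) = 8
0 → 5 → 1 → 4 → 2: max(8, 3, 3, 10) = 10
0 → 3 → 2: max(6, 4) = 6
Smallest bottleneck: 6.

6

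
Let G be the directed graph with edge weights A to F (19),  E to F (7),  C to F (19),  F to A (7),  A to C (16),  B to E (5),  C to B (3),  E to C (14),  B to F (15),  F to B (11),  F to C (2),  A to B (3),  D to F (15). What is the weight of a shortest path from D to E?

Routes from D to E:
D→F→C→B→E: 15 + 2 + 3 + 5 = 25
D→F→A→C→B→E: 15 + 7 + 16 + 3 + 5 = 46
D→F→A→B→E: 15 + 7 + 3 + 5 = 30
D→F→B→E: 15 + 11 + 5 = 31
The minimum is 25.

25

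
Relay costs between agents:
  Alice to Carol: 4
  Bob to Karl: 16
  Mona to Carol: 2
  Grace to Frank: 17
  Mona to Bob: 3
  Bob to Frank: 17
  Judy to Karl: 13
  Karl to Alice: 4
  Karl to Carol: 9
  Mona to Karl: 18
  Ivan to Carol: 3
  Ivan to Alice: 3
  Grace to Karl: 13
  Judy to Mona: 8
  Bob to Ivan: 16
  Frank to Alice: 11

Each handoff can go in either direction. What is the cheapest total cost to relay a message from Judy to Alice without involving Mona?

17

Some routes from Judy to Alice avoiding Mona:
Judy-Karl-Carol-Ivan-Alice: 13 + 9 + 3 + 3 = 28
Judy-Karl-Carol-Alice: 13 + 9 + 4 = 26
Judy-Karl-Bob-Ivan-Alice: 13 + 16 + 16 + 3 = 48
Judy-Karl-Alice: 13 + 4 = 17
The minimum is 17.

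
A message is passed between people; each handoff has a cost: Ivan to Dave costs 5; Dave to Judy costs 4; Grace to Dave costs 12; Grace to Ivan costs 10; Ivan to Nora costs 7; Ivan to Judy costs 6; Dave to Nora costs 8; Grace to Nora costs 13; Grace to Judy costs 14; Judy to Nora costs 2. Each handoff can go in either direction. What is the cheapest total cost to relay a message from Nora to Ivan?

7

Checking several routes:
Nora → Ivan: 7
Nora → Judy → Ivan: 2 + 6 = 8
Nora → Judy → Dave → Ivan: 2 + 4 + 5 = 11
Nora → Dave → Ivan: 8 + 5 = 13
Nora → Dave → Judy → Ivan: 8 + 4 + 6 = 18
Nora → Grace → Ivan: 13 + 10 = 23
Shortest: 7.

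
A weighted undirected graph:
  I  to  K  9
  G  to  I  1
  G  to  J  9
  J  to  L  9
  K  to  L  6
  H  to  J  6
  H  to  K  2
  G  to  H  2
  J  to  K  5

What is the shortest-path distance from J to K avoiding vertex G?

5

Routes from J to K avoiding G:
J → H → K: 6 + 2 = 8
J → L → K: 9 + 6 = 15
J → K: 5
The minimum is 5.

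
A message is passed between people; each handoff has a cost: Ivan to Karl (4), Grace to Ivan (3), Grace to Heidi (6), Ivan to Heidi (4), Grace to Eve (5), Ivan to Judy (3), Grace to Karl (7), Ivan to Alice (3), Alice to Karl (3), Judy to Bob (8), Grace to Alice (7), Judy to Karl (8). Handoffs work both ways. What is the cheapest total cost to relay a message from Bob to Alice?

14

Some routes from Bob to Alice:
Bob-Judy-Ivan-Alice: 8 + 3 + 3 = 14
Bob-Judy-Karl-Alice: 8 + 8 + 3 = 19
Bob-Judy-Ivan-Karl-Alice: 8 + 3 + 4 + 3 = 18
Shortest: 14.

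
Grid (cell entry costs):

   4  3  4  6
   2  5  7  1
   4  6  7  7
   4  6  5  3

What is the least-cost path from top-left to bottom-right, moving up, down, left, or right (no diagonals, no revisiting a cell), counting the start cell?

28

One optimal route is (0,0) (0,1) (0,2) (0,3) (1,3) (2,3) (3,3).
Its cost is 4 + 3 + 4 + 6 + 1 + 7 + 3 = 28.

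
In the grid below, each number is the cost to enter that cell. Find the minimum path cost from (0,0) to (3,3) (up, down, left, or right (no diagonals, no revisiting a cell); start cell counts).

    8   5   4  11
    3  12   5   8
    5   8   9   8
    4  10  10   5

43

Best path: (0,0) (0,1) (0,2) (1,2) (1,3) (2,3) (3,3)
Cost: 8 + 5 + 4 + 5 + 8 + 8 + 5 = 43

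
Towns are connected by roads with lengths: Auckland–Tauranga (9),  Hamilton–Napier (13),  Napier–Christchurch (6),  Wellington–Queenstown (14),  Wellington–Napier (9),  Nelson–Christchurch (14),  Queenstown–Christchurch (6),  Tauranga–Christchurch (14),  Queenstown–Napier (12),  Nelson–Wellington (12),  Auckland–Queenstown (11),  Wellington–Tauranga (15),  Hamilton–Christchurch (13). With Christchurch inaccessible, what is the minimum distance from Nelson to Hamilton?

Candidate routes:
Nelson → Wellington → Napier → Hamilton: 12 + 9 + 13 = 34
Nelson → Wellington → Queenstown → Napier → Hamilton: 12 + 14 + 12 + 13 = 51
Nelson → Wellington → Tauranga → Auckland → Queenstown → Napier → Hamilton: 12 + 15 + 9 + 11 + 12 + 13 = 72
Best route has total 34.

34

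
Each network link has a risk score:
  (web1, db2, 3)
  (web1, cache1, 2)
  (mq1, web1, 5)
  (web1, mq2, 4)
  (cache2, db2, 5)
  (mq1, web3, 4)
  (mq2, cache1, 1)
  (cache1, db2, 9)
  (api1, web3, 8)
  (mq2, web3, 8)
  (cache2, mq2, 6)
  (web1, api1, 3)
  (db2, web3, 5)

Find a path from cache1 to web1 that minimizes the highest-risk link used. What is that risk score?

2

Some routes from cache1 to web1:
cache1 → mq2 → web1: max(1, 4) = 4
cache1 → mq2 → web3 → mq1 → web1: max(1, 8, 4, 5) = 8
cache1 → mq2 → cache2 → db2 → web3 → api1 → web1: max(1, 6, 5, 5, 8, 3) = 8
cache1 → mq2 → cache2 → db2 → web3 → mq1 → web1: max(1, 6, 5, 5, 4, 5) = 6
cache1 → mq2 → cache2 → db2 → web1: max(1, 6, 5, 3) = 6
cache1 → web1: max(2) = 2
The minimum achievable maximum is 2.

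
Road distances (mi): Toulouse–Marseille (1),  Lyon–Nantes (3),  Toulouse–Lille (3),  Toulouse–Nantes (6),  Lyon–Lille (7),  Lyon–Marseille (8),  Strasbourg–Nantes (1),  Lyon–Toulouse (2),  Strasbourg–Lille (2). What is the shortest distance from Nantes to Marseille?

6

Comparing a few candidate routes:
Nantes-Lyon-Toulouse-Marseille: 3 + 2 + 1 = 6
Nantes-Toulouse-Marseille: 6 + 1 = 7
Nantes-Strasbourg-Lille-Toulouse-Marseille: 1 + 2 + 3 + 1 = 7
Shortest: 6 mi.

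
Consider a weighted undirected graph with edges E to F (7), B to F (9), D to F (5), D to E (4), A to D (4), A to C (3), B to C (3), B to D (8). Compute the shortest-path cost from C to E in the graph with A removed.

Paths from C to E avoiding A:
C-B-F-E: 3 + 9 + 7 = 19
C-B-D-F-E: 3 + 8 + 5 + 7 = 23
C-B-F-D-E: 3 + 9 + 5 + 4 = 21
C-B-D-E: 3 + 8 + 4 = 15
The minimum is 15.

15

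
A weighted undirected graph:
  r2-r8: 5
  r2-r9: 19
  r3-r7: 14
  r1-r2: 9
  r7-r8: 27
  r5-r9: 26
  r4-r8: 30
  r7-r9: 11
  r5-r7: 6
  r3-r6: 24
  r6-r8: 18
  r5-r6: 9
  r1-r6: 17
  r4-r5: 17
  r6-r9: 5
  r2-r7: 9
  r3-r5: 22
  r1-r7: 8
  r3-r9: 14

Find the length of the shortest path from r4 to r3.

Some routes from r4 to r3:
r4 -> r5 -> r3: 17 + 22 = 39
r4 -> r5 -> r6 -> r9 -> r3: 17 + 9 + 5 + 14 = 45
r4 -> r5 -> r7 -> r3: 17 + 6 + 14 = 37
Shortest: 37.

37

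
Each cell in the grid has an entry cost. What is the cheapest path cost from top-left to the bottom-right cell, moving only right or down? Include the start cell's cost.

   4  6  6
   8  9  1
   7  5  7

24

Path (0,0) → (0,1) → (0,2) → (1,2) → (2,2): 4 + 6 + 6 + 1 + 7 = 24.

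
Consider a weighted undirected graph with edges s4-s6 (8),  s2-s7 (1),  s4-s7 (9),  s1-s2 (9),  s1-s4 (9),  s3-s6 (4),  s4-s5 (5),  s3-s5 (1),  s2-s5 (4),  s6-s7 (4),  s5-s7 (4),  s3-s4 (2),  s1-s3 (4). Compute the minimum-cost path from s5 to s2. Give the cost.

Checking several routes:
s5→s4→s7→s2: 5 + 9 + 1 = 15
s5→s3→s6→s7→s2: 1 + 4 + 4 + 1 = 10
s5→s7→s2: 4 + 1 = 5
s5→s2: 4
s5→s3→s4→s7→s2: 1 + 2 + 9 + 1 = 13
s5→s3→s1→s2: 1 + 4 + 9 = 14
Best route has total 4.

4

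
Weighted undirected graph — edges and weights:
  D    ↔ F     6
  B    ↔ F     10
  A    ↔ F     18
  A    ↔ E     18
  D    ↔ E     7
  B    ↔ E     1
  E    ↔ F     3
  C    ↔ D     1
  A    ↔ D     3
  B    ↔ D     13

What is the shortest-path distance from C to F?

Checking several routes:
C - D - E - B - F: 1 + 7 + 1 + 10 = 19
C - D - B - E - F: 1 + 13 + 1 + 3 = 18
C - D - F: 1 + 6 = 7
C - D - E - F: 1 + 7 + 3 = 11
C - D - A - F: 1 + 3 + 18 = 22
C - D - B - F: 1 + 13 + 10 = 24
Shortest: 7.

7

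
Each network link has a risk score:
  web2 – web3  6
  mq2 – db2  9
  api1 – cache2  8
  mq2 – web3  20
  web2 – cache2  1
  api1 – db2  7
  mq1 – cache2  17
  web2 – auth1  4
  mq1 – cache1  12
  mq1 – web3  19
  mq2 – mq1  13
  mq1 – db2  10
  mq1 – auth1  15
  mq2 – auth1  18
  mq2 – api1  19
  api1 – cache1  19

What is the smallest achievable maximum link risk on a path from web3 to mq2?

9

Some routes from web3 to mq2:
web3 -> web2 -> auth1 -> mq1 -> mq2: max(6, 4, 15, 13) = 15
web3 -> web2 -> cache2 -> mq1 -> mq2: max(6, 1, 17, 13) = 17
web3 -> web2 -> cache2 -> api1 -> db2 -> mq1 -> mq2: max(6, 1, 8, 7, 10, 13) = 13
web3 -> web2 -> cache2 -> mq1 -> db2 -> mq2: max(6, 1, 17, 10, 9) = 17
web3 -> web2 -> cache2 -> api1 -> db2 -> mq2: max(6, 1, 8, 7, 9) = 9
web3 -> web2 -> auth1 -> mq1 -> db2 -> mq2: max(6, 4, 15, 10, 9) = 15
The minimum achievable maximum is 9.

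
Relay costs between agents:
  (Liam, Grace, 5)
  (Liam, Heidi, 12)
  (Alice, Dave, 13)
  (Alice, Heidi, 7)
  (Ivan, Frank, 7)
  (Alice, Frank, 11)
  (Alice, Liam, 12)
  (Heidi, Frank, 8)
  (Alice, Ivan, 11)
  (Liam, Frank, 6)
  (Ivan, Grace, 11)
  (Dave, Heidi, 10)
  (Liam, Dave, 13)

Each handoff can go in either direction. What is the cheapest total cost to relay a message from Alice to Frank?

Some routes from Alice to Frank:
Alice → Heidi → Frank: 7 + 8 = 15
Alice → Frank: 11
Alice → Liam → Frank: 12 + 6 = 18
Alice → Dave → Heidi → Frank: 13 + 10 + 8 = 31
Alice → Heidi → Liam → Frank: 7 + 12 + 6 = 25
Alice → Ivan → Frank: 11 + 7 = 18
Best route has total 11.

11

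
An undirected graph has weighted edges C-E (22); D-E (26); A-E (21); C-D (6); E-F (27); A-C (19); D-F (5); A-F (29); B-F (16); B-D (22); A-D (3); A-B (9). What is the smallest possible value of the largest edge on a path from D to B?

9

A few of the D→B routes:
D -> C -> A -> B: max(6, 19, 9) = 19
D -> A -> B: max(3, 9) = 9
D -> F -> B: max(5, 16) = 16
The minimum achievable maximum is 9.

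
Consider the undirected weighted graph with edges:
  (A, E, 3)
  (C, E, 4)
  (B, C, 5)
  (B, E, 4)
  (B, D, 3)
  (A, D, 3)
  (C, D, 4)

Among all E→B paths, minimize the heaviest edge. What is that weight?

Paths from E to B:
E -> B: max(4) = 4
E -> C -> B: max(4, 5) = 5
E -> A -> D -> B: max(3, 3, 3) = 3
E -> A -> D -> C -> B: max(3, 3, 4, 5) = 5
E -> C -> D -> B: max(4, 4, 3) = 4
Best route has worst link 3.

3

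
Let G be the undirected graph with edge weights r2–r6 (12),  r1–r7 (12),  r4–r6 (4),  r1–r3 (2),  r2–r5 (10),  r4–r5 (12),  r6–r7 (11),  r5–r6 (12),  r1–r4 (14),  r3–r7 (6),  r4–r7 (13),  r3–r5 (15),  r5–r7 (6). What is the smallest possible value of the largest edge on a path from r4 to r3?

11

A few of the r4→r3 routes:
r4 -> r5 -> r2 -> r6 -> r7 -> r1 -> r3: max(12, 10, 12, 11, 12, 2) = 12
r4 -> r5 -> r7 -> r1 -> r3: max(12, 6, 12, 2) = 12
r4 -> r5 -> r2 -> r6 -> r7 -> r3: max(12, 10, 12, 11, 6) = 12
r4 -> r5 -> r7 -> r3: max(12, 6, 6) = 12
r4 -> r6 -> r7 -> r3: max(4, 11, 6) = 11
Best route has worst link 11.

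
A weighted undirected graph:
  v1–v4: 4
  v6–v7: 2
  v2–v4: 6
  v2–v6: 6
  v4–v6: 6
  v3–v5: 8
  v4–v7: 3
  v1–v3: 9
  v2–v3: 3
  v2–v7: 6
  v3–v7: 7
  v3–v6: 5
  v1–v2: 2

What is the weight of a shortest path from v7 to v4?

3

Comparing a few candidate routes:
v7→v2→v4: 6 + 6 = 12
v7→v4: 3
v7→v6→v4: 2 + 6 = 8
Best route has total 3.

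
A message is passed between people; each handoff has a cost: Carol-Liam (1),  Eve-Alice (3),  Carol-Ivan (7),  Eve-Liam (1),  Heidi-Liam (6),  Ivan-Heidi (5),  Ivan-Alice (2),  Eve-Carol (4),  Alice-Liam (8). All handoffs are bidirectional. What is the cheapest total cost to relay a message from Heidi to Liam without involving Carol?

Routes from Heidi to Liam avoiding Carol:
Heidi - Ivan - Alice - Liam: 5 + 2 + 8 = 15
Heidi - Ivan - Alice - Eve - Liam: 5 + 2 + 3 + 1 = 11
Heidi - Liam: 6
Best route has total 6.

6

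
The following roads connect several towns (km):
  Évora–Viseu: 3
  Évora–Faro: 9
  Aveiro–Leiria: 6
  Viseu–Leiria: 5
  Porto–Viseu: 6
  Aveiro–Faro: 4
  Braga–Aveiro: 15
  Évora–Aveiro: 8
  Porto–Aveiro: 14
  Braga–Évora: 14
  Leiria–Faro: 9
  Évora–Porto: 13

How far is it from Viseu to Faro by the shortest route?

12

Some routes from Viseu to Faro:
Viseu -> Évora -> Faro: 3 + 9 = 12
Viseu -> Leiria -> Faro: 5 + 9 = 14
Viseu -> Leiria -> Aveiro -> Faro: 5 + 6 + 4 = 15
The minimum is 12 km.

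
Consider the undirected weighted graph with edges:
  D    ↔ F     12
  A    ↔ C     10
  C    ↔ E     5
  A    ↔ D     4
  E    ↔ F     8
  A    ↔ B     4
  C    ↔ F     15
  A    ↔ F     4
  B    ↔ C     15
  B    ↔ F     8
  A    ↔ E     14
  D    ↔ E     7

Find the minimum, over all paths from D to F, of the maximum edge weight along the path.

Some routes from D to F:
D → A → F: max(4, 4) = 4
D → E → F: max(7, 8) = 8
D → A → B → F: max(4, 4, 8) = 8
Best route has worst link 4.

4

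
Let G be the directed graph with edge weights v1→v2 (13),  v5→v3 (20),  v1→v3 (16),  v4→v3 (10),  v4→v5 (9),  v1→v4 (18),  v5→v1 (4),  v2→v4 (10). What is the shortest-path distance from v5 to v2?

17

Candidate routes:
v5 - v1 - v2: 4 + 13 = 17
Shortest: 17.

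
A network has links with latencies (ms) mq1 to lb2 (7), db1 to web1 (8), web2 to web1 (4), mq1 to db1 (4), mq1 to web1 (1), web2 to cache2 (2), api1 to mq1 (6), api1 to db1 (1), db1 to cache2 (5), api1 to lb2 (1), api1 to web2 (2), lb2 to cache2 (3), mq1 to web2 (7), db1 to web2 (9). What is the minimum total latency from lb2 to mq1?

6

Comparing a few candidate routes:
lb2 - api1 - mq1: 1 + 6 = 7
lb2 - api1 - db1 - mq1: 1 + 1 + 4 = 6
lb2 - mq1: 7
lb2 - cache2 - web2 - web1 - mq1: 3 + 2 + 4 + 1 = 10
lb2 - api1 - web2 - web1 - mq1: 1 + 2 + 4 + 1 = 8
Shortest: 6 ms.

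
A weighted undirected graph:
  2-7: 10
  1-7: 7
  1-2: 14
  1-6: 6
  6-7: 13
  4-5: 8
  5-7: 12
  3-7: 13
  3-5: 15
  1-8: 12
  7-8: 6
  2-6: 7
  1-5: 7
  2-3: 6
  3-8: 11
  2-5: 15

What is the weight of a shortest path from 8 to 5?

Comparing a few candidate routes:
8 → 7 → 1 → 5: 6 + 7 + 7 = 20
8 → 1 → 5: 12 + 7 = 19
8 → 3 → 5: 11 + 15 = 26
8 → 7 → 5: 6 + 12 = 18
The minimum is 18.

18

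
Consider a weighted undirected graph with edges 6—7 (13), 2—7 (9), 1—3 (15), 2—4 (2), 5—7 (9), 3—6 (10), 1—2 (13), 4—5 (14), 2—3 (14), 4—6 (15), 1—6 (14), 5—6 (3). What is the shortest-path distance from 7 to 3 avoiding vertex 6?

Candidate routes:
7 - 5 - 4 - 2 - 1 - 3: 9 + 14 + 2 + 13 + 15 = 53
7 - 2 - 3: 9 + 14 = 23
7 - 5 - 4 - 2 - 3: 9 + 14 + 2 + 14 = 39
7 - 2 - 1 - 3: 9 + 13 + 15 = 37
The minimum is 23.

23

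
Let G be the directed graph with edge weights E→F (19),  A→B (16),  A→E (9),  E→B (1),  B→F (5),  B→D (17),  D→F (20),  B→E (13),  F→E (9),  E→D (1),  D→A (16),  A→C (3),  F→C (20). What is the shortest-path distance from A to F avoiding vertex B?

Candidate routes:
A-E-F: 9 + 19 = 28
A-E-D-F: 9 + 1 + 20 = 30
The minimum is 28.

28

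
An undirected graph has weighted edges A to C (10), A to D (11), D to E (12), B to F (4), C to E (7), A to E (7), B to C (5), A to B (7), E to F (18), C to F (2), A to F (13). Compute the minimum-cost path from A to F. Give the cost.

11

Checking several routes:
A→F: 13
A→C→F: 10 + 2 = 12
A→B→C→F: 7 + 5 + 2 = 14
A→B→F: 7 + 4 = 11
A→C→B→F: 10 + 5 + 4 = 19
A→E→C→F: 7 + 7 + 2 = 16
Best route has total 11.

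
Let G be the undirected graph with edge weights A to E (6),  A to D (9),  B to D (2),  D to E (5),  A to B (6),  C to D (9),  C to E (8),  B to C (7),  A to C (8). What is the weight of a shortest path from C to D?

9

Comparing a few candidate routes:
C-A-D: 8 + 9 = 17
C-B-D: 7 + 2 = 9
C-E-D: 8 + 5 = 13
C-D: 9
C-A-B-D: 8 + 6 + 2 = 16
C-A-E-D: 8 + 6 + 5 = 19
The minimum is 9.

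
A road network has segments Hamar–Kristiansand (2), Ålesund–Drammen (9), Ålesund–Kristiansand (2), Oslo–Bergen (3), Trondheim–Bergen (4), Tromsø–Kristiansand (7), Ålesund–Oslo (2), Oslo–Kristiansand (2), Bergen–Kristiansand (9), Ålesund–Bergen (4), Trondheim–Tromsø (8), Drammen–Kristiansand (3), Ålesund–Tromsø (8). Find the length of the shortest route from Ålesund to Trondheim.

8

Comparing a few candidate routes:
Ålesund -> Kristiansand -> Oslo -> Bergen -> Trondheim: 2 + 2 + 3 + 4 = 11
Ålesund -> Oslo -> Bergen -> Trondheim: 2 + 3 + 4 = 9
Ålesund -> Tromsø -> Trondheim: 8 + 8 = 16
Ålesund -> Bergen -> Trondheim: 4 + 4 = 8
Ålesund -> Kristiansand -> Bergen -> Trondheim: 2 + 9 + 4 = 15
Best route has total 8 km.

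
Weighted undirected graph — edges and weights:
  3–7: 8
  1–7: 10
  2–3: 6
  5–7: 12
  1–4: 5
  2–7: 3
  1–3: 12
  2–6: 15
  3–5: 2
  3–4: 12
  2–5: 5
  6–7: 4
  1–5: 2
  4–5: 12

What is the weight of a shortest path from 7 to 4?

Comparing a few candidate routes:
7→2→5→1→4: 3 + 5 + 2 + 5 = 15
7→1→4: 10 + 5 = 15
7→2→3→5→1→4: 3 + 6 + 2 + 2 + 5 = 18
7→3→5→1→4: 8 + 2 + 2 + 5 = 17
The minimum is 15.

15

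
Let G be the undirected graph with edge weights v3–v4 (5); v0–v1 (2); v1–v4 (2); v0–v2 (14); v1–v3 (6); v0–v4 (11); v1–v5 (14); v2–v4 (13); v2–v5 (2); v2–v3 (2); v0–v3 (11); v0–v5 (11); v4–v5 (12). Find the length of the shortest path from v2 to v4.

7

Checking several routes:
v2→v4: 13
v2→v3→v1→v4: 2 + 6 + 2 = 10
v2→v3→v4: 2 + 5 = 7
Best route has total 7.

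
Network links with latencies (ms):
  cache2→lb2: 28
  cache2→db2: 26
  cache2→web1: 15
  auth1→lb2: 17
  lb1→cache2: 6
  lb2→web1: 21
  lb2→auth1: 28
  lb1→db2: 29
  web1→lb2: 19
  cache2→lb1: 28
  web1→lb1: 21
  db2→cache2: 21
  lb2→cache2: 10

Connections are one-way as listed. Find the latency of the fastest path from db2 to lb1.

Routes from db2 to lb1:
db2 → cache2 → lb1: 21 + 28 = 49
db2 → cache2 → lb2 → web1 → lb1: 21 + 28 + 21 + 21 = 91
db2 → cache2 → web1 → lb1: 21 + 15 + 21 = 57
Best route has total 49 ms.

49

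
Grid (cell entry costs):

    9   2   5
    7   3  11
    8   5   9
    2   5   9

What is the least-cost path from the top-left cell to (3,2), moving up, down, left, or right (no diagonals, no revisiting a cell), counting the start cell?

33

Best path: [0,0]→[0,1]→[1,1]→[2,1]→[3,1]→[3,2]
Cost: 9 + 2 + 3 + 5 + 5 + 9 = 33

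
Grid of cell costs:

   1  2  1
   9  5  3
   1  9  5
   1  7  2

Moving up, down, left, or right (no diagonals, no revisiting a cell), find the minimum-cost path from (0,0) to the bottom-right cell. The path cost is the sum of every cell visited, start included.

Best path: [0,0] → [0,1] → [0,2] → [1,2] → [2,2] → [3,2]
Cost: 1 + 2 + 1 + 3 + 5 + 2 = 14

14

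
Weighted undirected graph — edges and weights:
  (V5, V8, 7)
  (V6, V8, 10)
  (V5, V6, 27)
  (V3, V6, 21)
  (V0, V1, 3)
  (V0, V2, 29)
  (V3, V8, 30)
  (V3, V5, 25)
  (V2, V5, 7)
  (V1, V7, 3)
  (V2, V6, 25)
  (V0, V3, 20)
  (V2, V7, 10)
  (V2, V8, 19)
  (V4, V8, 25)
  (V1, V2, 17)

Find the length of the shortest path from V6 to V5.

A few of the V6→V5 routes:
V6-V8-V2-V5: 10 + 19 + 7 = 36
V6-V2-V5: 25 + 7 = 32
V6-V5: 27
V6-V8-V5: 10 + 7 = 17
Shortest: 17.

17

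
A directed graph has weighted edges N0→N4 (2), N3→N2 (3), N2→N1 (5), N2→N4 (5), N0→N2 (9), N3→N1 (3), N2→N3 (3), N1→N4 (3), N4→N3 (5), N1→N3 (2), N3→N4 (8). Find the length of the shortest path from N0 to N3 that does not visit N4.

12

Routes from N0 to N3 avoiding N4:
N0 -> N2 -> N3: 9 + 3 = 12
N0 -> N2 -> N1 -> N3: 9 + 5 + 2 = 16
Best route has total 12.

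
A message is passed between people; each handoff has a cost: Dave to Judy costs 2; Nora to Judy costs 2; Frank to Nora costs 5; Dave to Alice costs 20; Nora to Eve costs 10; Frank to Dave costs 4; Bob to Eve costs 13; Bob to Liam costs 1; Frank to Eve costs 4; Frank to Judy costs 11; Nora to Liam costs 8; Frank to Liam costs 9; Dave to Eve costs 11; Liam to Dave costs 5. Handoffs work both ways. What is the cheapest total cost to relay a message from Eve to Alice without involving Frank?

Routes from Eve to Alice avoiding Frank:
Eve→Nora→Judy→Dave→Alice: 10 + 2 + 2 + 20 = 34
Eve→Bob→Liam→Dave→Alice: 13 + 1 + 5 + 20 = 39
Eve→Dave→Alice: 11 + 20 = 31
Eve→Nora→Liam→Dave→Alice: 10 + 8 + 5 + 20 = 43
Eve→Bob→Liam→Nora→Judy→Dave→Alice: 13 + 1 + 8 + 2 + 2 + 20 = 46
Shortest: 31.

31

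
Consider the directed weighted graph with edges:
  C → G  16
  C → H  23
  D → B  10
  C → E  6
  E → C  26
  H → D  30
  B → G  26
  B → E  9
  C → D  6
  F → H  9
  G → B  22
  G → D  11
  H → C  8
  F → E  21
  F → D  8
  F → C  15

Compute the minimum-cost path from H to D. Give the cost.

14

Candidate routes:
H→C→G→D: 8 + 16 + 11 = 35
H→D: 30
H→C→D: 8 + 6 = 14
Shortest: 14.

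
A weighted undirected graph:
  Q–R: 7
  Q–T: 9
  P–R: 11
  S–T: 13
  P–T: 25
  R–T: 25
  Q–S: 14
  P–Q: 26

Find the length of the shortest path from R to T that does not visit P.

Routes from R to T avoiding P:
R-Q-T: 7 + 9 = 16
R-T: 25
R-Q-S-T: 7 + 14 + 13 = 34
Best route has total 16.

16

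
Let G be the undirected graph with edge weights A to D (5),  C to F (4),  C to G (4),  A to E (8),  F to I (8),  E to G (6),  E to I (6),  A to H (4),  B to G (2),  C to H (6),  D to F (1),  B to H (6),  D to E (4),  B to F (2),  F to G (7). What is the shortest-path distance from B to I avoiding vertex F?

14

Comparing a few candidate routes:
B - H - A - D - E - I: 6 + 4 + 5 + 4 + 6 = 25
B - G - E - I: 2 + 6 + 6 = 14
B - H - A - E - I: 6 + 4 + 8 + 6 = 24
Shortest: 14.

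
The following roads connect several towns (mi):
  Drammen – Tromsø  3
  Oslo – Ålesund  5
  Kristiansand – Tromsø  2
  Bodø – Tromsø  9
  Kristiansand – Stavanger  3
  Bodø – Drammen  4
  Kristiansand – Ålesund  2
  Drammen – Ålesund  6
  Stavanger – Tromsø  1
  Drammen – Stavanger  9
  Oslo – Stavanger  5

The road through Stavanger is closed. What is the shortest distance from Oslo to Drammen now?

11

Paths from Oslo to Drammen avoiding Stavanger:
Oslo→Ålesund→Kristiansand→Tromsø→Drammen: 5 + 2 + 2 + 3 = 12
Oslo→Ålesund→Drammen: 5 + 6 = 11
Oslo→Ålesund→Kristiansand→Tromsø→Bodø→Drammen: 5 + 2 + 2 + 9 + 4 = 22
Best route has total 11 mi.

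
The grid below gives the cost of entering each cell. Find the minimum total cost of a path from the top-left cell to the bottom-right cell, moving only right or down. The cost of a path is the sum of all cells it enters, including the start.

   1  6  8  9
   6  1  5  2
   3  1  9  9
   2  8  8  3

27

Path (0,0) -> (0,1) -> (1,1) -> (1,2) -> (1,3) -> (2,3) -> (3,3): 1 + 6 + 1 + 5 + 2 + 9 + 3 = 27.
For comparison, the top-then-right route costs 38.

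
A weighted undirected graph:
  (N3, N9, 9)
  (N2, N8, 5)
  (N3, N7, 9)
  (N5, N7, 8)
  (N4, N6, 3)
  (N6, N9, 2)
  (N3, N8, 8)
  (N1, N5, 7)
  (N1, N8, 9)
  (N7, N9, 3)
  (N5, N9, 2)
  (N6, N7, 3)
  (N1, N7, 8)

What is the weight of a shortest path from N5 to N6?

4

Some routes from N5 to N6:
N5-N9-N7-N6: 2 + 3 + 3 = 8
N5-N1-N7-N6: 7 + 8 + 3 = 18
N5-N7-N9-N6: 8 + 3 + 2 = 13
N5-N7-N6: 8 + 3 = 11
N5-N9-N6: 2 + 2 = 4
The minimum is 4.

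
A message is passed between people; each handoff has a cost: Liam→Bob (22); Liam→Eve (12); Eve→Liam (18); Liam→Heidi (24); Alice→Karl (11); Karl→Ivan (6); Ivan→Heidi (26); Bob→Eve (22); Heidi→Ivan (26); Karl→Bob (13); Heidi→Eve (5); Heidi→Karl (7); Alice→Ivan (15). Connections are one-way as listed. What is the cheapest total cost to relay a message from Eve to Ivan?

Routes from Eve to Ivan:
Eve-Liam-Heidi-Karl-Ivan: 18 + 24 + 7 + 6 = 55
Eve-Liam-Heidi-Ivan: 18 + 24 + 26 = 68
The minimum is 55.

55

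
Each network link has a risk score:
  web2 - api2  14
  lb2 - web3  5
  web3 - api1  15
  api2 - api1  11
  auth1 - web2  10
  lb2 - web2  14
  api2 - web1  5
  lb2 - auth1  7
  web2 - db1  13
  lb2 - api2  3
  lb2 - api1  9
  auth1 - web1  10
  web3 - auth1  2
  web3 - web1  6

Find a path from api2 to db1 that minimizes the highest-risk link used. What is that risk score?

13

Some routes from api2 to db1:
api2 -> api1 -> lb2 -> auth1 -> web2 -> db1: max(11, 9, 7, 10, 13) = 13
api2 -> web1 -> auth1 -> web2 -> db1: max(5, 10, 10, 13) = 13
api2 -> api1 -> lb2 -> web3 -> auth1 -> web2 -> db1: max(11, 9, 5, 2, 10, 13) = 13
api2 -> api1 -> lb2 -> web3 -> web1 -> auth1 -> web2 -> db1: max(11, 9, 5, 6, 10, 10, 13) = 13
api2 -> web1 -> web3 -> lb2 -> auth1 -> web2 -> db1: max(5, 6, 5, 7, 10, 13) = 13
api2 -> web1 -> web3 -> auth1 -> web2 -> db1: max(5, 6, 2, 10, 13) = 13
Best route has worst link 13.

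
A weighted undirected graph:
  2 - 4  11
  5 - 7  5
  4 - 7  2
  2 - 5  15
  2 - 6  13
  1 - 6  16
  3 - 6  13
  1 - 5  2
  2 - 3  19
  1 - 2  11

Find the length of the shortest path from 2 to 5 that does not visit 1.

15

Routes from 2 to 5 avoiding 1:
2 - 4 - 7 - 5: 11 + 2 + 5 = 18
2 - 5: 15
The minimum is 15.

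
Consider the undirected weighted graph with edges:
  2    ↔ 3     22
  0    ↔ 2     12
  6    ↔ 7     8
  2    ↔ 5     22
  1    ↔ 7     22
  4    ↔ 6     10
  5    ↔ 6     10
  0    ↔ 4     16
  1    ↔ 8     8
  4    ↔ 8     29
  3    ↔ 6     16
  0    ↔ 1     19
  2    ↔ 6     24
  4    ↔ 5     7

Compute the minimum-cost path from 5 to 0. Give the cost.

23

Comparing a few candidate routes:
5 - 4 - 0: 7 + 16 = 23
5 - 6 - 2 - 0: 10 + 24 + 12 = 46
5 - 2 - 0: 22 + 12 = 34
5 - 6 - 4 - 0: 10 + 10 + 16 = 36
Best route has total 23.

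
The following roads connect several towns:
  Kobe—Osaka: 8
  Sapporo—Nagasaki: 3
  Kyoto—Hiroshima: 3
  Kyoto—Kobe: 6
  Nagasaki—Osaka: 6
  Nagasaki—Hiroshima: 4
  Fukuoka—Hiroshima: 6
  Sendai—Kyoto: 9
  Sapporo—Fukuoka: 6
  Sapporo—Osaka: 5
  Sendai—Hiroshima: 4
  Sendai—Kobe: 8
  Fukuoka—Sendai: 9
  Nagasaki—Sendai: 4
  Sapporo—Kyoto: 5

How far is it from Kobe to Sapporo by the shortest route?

11

A few of the Kobe→Sapporo routes:
Kobe-Sendai-Nagasaki-Sapporo: 8 + 4 + 3 = 15
Kobe-Kyoto-Hiroshima-Nagasaki-Sapporo: 6 + 3 + 4 + 3 = 16
Kobe-Kyoto-Sapporo: 6 + 5 = 11
Kobe-Osaka-Sapporo: 8 + 5 = 13
Best route has total 11.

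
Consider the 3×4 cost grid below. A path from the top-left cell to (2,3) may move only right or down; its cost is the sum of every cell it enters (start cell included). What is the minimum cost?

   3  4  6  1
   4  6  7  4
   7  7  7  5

Cheapest: (0,0) -> (0,1) -> (0,2) -> (0,3) -> (1,3) -> (2,3)
  3 + 4 + 6 + 1 + 4 + 5 = 23

23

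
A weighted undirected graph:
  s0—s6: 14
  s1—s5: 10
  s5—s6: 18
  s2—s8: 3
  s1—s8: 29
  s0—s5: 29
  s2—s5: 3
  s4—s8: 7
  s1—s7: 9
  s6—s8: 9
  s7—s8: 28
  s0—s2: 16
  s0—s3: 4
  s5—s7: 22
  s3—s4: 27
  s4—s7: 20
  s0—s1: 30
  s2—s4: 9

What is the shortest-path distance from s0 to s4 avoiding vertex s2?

30

Comparing a few candidate routes:
s0-s6-s8-s4: 14 + 9 + 7 = 30
s0-s3-s4: 4 + 27 = 31
s0-s5-s6-s8-s4: 29 + 18 + 9 + 7 = 63
s0-s1-s8-s4: 30 + 29 + 7 = 66
s0-s1-s7-s4: 30 + 9 + 20 = 59
Best route has total 30.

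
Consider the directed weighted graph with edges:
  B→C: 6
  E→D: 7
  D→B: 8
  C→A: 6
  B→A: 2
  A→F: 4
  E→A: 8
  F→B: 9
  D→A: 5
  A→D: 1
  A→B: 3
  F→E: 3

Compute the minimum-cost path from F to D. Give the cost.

Checking several routes:
F-E-D: 3 + 7 = 10
F-B-A-D: 9 + 2 + 1 = 12
F-E-A-D: 3 + 8 + 1 = 12
Best route has total 10.

10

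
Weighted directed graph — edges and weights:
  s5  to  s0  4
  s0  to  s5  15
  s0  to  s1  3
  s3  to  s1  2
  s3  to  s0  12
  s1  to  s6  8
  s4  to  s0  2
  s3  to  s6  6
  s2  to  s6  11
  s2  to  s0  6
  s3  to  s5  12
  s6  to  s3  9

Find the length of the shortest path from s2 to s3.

20

Candidate routes:
s2→s6→s3: 11 + 9 = 20
s2→s0→s1→s6→s3: 6 + 3 + 8 + 9 = 26
Shortest: 20.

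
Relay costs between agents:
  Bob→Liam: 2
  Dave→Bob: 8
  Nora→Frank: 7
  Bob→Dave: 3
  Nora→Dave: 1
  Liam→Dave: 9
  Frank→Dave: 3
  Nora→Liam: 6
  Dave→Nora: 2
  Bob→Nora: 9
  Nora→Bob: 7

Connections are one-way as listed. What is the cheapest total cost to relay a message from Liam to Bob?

Candidate routes:
Liam -> Dave -> Bob: 9 + 8 = 17
Liam -> Dave -> Nora -> Bob: 9 + 2 + 7 = 18
Best route has total 17.

17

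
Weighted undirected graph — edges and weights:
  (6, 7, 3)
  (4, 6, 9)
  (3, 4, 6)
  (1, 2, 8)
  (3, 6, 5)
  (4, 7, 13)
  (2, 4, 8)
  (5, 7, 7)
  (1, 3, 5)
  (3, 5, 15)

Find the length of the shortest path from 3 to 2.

Paths from 3 to 2:
3 -> 5 -> 7 -> 6 -> 4 -> 2: 15 + 7 + 3 + 9 + 8 = 42
3 -> 6 -> 4 -> 2: 5 + 9 + 8 = 22
3 -> 5 -> 7 -> 4 -> 2: 15 + 7 + 13 + 8 = 43
3 -> 6 -> 7 -> 4 -> 2: 5 + 3 + 13 + 8 = 29
3 -> 1 -> 2: 5 + 8 = 13
3 -> 4 -> 2: 6 + 8 = 14
The minimum is 13.

13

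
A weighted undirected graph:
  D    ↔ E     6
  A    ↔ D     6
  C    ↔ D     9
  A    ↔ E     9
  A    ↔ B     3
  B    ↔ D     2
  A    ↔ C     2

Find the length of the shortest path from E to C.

Paths from E to C:
E - D - A - C: 6 + 6 + 2 = 14
E - A - D - C: 9 + 6 + 9 = 24
E - A - C: 9 + 2 = 11
E - D - B - A - C: 6 + 2 + 3 + 2 = 13
E - A - B - D - C: 9 + 3 + 2 + 9 = 23
E - D - C: 6 + 9 = 15
Shortest: 11.

11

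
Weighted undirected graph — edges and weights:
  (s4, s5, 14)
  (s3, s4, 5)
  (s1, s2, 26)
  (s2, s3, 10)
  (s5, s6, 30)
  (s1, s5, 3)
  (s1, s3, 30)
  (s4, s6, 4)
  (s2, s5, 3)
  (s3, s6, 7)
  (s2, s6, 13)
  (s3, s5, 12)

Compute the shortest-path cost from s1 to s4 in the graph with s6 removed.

Some routes from s1 to s4 avoiding s6:
s1→s5→s2→s3→s4: 3 + 3 + 10 + 5 = 21
s1→s2→s3→s4: 26 + 10 + 5 = 41
s1→s3→s4: 30 + 5 = 35
s1→s2→s5→s4: 26 + 3 + 14 = 43
s1→s5→s4: 3 + 14 = 17
s1→s5→s3→s4: 3 + 12 + 5 = 20
Best route has total 17.

17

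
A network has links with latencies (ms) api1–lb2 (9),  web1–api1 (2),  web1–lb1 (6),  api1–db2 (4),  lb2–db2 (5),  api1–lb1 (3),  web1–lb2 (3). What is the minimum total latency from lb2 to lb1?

Paths from lb2 to lb1:
lb2 -> api1 -> lb1: 9 + 3 = 12
lb2 -> db2 -> api1 -> web1 -> lb1: 5 + 4 + 2 + 6 = 17
lb2 -> web1 -> api1 -> lb1: 3 + 2 + 3 = 8
lb2 -> db2 -> api1 -> lb1: 5 + 4 + 3 = 12
lb2 -> api1 -> web1 -> lb1: 9 + 2 + 6 = 17
lb2 -> web1 -> lb1: 3 + 6 = 9
The minimum is 8 ms.

8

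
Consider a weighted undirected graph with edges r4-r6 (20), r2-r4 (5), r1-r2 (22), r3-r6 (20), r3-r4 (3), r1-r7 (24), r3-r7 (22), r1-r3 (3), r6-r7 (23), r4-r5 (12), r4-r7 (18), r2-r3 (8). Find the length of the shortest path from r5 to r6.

Some routes from r5 to r6:
r5 -> r4 -> r2 -> r1 -> r3 -> r6: 12 + 5 + 22 + 3 + 20 = 62
r5 -> r4 -> r7 -> r6: 12 + 18 + 23 = 53
r5 -> r4 -> r2 -> r3 -> r6: 12 + 5 + 8 + 20 = 45
r5 -> r4 -> r3 -> r7 -> r6: 12 + 3 + 22 + 23 = 60
r5 -> r4 -> r6: 12 + 20 = 32
r5 -> r4 -> r3 -> r6: 12 + 3 + 20 = 35
Shortest: 32.

32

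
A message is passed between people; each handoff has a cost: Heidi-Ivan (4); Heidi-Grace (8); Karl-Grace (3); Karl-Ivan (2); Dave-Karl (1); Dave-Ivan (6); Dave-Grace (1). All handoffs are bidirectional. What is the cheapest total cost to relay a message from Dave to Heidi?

7

Checking several routes:
Dave -> Karl -> Ivan -> Heidi: 1 + 2 + 4 = 7
Dave -> Grace -> Heidi: 1 + 8 = 9
Dave -> Ivan -> Heidi: 6 + 4 = 10
Dave -> Grace -> Karl -> Ivan -> Heidi: 1 + 3 + 2 + 4 = 10
Best route has total 7.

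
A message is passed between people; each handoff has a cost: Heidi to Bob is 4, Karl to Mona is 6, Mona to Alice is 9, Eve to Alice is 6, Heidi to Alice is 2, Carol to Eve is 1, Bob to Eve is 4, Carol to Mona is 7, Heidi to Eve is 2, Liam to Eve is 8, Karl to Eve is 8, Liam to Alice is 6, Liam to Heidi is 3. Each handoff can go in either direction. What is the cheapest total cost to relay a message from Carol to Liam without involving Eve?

21

Routes from Carol to Liam avoiding Eve:
Carol - Mona - Alice - Liam: 7 + 9 + 6 = 22
Carol - Mona - Alice - Heidi - Liam: 7 + 9 + 2 + 3 = 21
Shortest: 21.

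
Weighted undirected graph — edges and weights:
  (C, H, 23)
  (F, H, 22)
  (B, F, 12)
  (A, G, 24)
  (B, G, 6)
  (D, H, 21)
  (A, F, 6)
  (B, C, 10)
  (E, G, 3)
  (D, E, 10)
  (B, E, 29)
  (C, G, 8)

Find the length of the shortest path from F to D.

Comparing a few candidate routes:
F-B-C-G-E-D: 12 + 10 + 8 + 3 + 10 = 43
F-B-G-E-D: 12 + 6 + 3 + 10 = 31
F-H-D: 22 + 21 = 43
F-B-E-D: 12 + 29 + 10 = 51
F-A-G-E-D: 6 + 24 + 3 + 10 = 43
The minimum is 31.

31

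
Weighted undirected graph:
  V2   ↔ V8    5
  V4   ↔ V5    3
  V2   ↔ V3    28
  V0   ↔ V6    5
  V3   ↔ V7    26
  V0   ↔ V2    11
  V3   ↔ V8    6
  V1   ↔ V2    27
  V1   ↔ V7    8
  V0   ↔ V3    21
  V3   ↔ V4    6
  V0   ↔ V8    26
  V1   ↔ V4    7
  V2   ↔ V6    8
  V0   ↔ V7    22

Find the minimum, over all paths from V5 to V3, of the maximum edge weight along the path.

Checking several routes:
V5 - V4 - V3: max(3, 6) = 6
V5 - V4 - V1 - V7 - V0 - V8 - V3: max(3, 7, 8, 22, 26, 6) = 26
V5 - V4 - V1 - V7 - V0 - V2 - V8 - V3: max(3, 7, 8, 22, 11, 5, 6) = 22
V5 - V4 - V1 - V7 - V0 - V3: max(3, 7, 8, 22, 21) = 22
V5 - V4 - V1 - V7 - V3: max(3, 7, 8, 26) = 26
V5 - V4 - V1 - V7 - V0 - V6 - V2 - V8 - V3: max(3, 7, 8, 22, 5, 8, 5, 6) = 22
Smallest bottleneck: 6.

6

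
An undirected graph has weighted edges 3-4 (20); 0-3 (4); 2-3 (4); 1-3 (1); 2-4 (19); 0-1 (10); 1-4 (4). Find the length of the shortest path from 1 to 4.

Routes from 1 to 4:
1→0→3→2→4: 10 + 4 + 4 + 19 = 37
1→0→3→4: 10 + 4 + 20 = 34
1→3→4: 1 + 20 = 21
1→3→2→4: 1 + 4 + 19 = 24
1→4: 4
Shortest: 4.

4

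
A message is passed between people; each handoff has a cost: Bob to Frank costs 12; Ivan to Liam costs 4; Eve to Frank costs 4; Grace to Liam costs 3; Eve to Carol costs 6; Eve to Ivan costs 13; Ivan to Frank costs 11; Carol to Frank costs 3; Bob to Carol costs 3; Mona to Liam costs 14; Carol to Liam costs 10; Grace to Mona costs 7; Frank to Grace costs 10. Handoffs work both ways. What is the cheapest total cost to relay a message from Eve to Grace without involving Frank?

Checking several routes:
Eve-Carol-Liam-Grace: 6 + 10 + 3 = 19
Eve-Carol-Liam-Mona-Grace: 6 + 10 + 14 + 7 = 37
Eve-Ivan-Liam-Grace: 13 + 4 + 3 = 20
The minimum is 19.

19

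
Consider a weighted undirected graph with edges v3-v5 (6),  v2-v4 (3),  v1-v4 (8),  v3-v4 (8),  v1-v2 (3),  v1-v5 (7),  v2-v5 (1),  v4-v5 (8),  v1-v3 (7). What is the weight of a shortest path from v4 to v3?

A few of the v4→v3 routes:
v4 -> v2 -> v5 -> v1 -> v3: 3 + 1 + 7 + 7 = 18
v4 -> v1 -> v3: 8 + 7 = 15
v4 -> v3: 8
v4 -> v5 -> v3: 8 + 6 = 14
v4 -> v2 -> v5 -> v3: 3 + 1 + 6 = 10
v4 -> v2 -> v1 -> v3: 3 + 3 + 7 = 13
The minimum is 8.

8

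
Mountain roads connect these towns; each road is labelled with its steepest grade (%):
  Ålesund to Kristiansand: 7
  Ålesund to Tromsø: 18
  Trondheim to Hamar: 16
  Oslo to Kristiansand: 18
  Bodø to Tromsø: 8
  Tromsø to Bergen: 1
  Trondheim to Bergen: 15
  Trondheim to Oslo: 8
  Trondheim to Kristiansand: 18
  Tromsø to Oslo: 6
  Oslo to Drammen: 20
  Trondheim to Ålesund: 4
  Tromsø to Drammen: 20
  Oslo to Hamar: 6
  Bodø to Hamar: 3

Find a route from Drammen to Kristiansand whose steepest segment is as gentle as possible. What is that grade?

20

Checking several routes:
Drammen → Oslo → Trondheim → Hamar → Bodø → Tromsø → Ålesund → Kristiansand: max(20, 8, 16, 3, 8, 18, 7) = 20
Drammen → Oslo → Trondheim → Bergen → Tromsø → Ålesund → Kristiansand: max(20, 8, 15, 1, 18, 7) = 20
Drammen → Oslo → Hamar → Trondheim → Kristiansand: max(20, 6, 16, 18) = 20
Drammen → Oslo → Trondheim → Ålesund → Kristiansand: max(20, 8, 4, 7) = 20
Drammen → Oslo → Trondheim → Kristiansand: max(20, 8, 18) = 20
Drammen → Oslo → Hamar → Trondheim → Bergen → Tromsø → Ålesund → Kristiansand: max(20, 6, 16, 15, 1, 18, 7) = 20
Best route has worst link 20%.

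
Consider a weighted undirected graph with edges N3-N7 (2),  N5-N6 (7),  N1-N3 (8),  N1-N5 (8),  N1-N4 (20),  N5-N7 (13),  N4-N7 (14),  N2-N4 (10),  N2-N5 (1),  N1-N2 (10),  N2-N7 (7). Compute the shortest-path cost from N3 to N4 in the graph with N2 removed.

A few of the N3→N4 routes:
N3 -> N1 -> N4: 8 + 20 = 28
N3 -> N1 -> N5 -> N7 -> N4: 8 + 8 + 13 + 14 = 43
N3 -> N7 -> N4: 2 + 14 = 16
The minimum is 16.

16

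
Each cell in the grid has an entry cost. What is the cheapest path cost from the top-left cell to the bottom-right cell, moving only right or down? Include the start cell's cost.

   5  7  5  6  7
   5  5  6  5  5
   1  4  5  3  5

28

Best path: [0,0] → [1,0] → [2,0] → [2,1] → [2,2] → [2,3] → [2,4]
Cost: 5 + 5 + 1 + 4 + 5 + 3 + 5 = 28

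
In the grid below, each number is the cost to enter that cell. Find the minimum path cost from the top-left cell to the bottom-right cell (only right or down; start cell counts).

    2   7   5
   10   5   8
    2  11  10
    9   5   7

Cheapest: r0c0→r1c0→r2c0→r3c0→r3c1→r3c2
  2 + 10 + 2 + 9 + 5 + 7 = 35
(Top row then right column would cost 39.)

35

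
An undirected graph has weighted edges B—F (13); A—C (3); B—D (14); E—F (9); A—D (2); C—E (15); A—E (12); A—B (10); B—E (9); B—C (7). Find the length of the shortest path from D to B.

12

A few of the D→B routes:
D → A → B: 2 + 10 = 12
D → A → E → B: 2 + 12 + 9 = 23
D → B: 14
D → A → C → B: 2 + 3 + 7 = 12
Best route has total 12.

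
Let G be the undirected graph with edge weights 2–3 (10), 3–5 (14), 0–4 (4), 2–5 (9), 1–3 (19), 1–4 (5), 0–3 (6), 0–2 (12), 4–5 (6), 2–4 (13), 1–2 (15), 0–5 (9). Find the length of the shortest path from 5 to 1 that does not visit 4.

Comparing a few candidate routes:
5→2→1: 9 + 15 = 24
5→0→2→1: 9 + 12 + 15 = 36
5→2→3→1: 9 + 10 + 19 = 38
5→3→1: 14 + 19 = 33
5→3→2→1: 14 + 10 + 15 = 39
5→0→3→1: 9 + 6 + 19 = 34
The minimum is 24.

24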